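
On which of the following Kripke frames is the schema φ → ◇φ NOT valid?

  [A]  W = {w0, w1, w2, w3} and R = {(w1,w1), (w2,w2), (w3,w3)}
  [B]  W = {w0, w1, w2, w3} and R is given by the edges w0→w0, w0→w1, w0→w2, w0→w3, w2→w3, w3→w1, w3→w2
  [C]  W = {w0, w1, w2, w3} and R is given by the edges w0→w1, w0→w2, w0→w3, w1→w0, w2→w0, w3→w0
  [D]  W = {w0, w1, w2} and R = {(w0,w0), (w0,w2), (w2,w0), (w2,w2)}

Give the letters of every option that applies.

The schema φ → ◇φ is the dual of axiom T; it is valid on a frame iff R is reflexive.
(A) R is not reflexive (not w0 R w0), so the schema fails here.
(B) R is not reflexive (not w1 R w1), so the schema fails here.
(C) R is not reflexive (not w0 R w0), so the schema fails here.
(D) R is not reflexive (not w1 R w1), so the schema fails here.

A, B, C, D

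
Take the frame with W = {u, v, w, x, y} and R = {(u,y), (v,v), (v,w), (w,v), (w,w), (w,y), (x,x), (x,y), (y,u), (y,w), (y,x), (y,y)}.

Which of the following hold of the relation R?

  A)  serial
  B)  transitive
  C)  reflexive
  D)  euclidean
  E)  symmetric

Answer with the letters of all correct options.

A, E

(A) serial: every world has an R-successor.
(B) not transitive: u R y and y R u but not u R u.
(C) not reflexive: not u R u.
(D) not euclidean: w R v and w R y but not v R y.
(E) symmetric: every R-edge is matched by its reverse.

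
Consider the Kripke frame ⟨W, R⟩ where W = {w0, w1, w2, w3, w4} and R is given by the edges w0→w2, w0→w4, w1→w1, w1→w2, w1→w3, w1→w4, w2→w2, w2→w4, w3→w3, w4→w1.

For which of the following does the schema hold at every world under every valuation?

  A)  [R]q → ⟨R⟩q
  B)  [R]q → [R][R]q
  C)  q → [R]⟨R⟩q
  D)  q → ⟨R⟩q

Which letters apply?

A

R is not reflexive: not w0 R w0.
R is not symmetric: w0 R w2 but not w2 R w0.
R is not transitive: w0 R w4 and w4 R w1 but not w0 R w1.
R is serial: every world has an R-successor.
(A) axiom D: valid iff R is serial. R is serial — valid.
(B) [R]q → [R][R]q is axiom 4; it is valid on a frame exactly when R is transitive. R is not transitive, so not valid.
(C) q → [R]⟨R⟩q is axiom B, which corresponds to symmetry. R is not symmetric — not valid.
(D) the dual of axiom T: valid iff R is reflexive. R is not reflexive — not valid.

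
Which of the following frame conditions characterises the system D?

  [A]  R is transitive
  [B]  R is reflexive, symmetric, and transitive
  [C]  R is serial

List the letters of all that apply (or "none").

(A) this class determines K4, not D.
(B) this class determines S5, not D.
(C) D is sound and complete for exactly this class.

C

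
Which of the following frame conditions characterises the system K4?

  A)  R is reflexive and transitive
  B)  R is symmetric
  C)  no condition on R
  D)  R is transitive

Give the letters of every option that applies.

D

(A) this class determines S4, not K4.
(B) this class determines KB, not K4.
(C) this class determines K, not K4.
(D) K4 is sound and complete for exactly this class.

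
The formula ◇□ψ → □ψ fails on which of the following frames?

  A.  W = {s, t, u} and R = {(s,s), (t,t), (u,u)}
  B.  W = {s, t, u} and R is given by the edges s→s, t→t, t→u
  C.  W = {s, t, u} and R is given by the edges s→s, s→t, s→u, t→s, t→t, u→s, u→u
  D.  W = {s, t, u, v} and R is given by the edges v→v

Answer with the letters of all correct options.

The schema ◇□ψ → □ψ is the dual of axiom 5; it is valid on a frame iff R is euclidean.
(A) R is euclidean (any two R-successors of the same world are R-related), so the schema is valid here.
(B) R is not euclidean (t R u and t R t but not u R t), so the schema fails here.
(C) R is not euclidean (s R t and s R u but not t R u), so the schema fails here.
(D) R is euclidean (any two R-successors of the same world are R-related), so the schema is valid here.

B, C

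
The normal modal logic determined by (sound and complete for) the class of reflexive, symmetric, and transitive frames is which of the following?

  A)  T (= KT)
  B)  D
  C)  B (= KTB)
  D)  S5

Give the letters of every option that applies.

D

(A) T (= KT) is determined by the class of reflexive frames.
(B) D is determined by the class of serial frames.
(C) B (= KTB) is determined by the class of reflexive and symmetric frames.
(D) S5 is determined by exactly this class.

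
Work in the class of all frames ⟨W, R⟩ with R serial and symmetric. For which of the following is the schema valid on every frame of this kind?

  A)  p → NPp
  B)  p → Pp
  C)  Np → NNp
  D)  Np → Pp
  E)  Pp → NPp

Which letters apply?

(A) p → NPp is axiom B, which corresponds to symmetry. Every such R is symmetric — valid.
(B) p → Pp is the dual of axiom T; it is valid on a frame exactly when R is reflexive. Such an R need not be reflexive, so not valid.
(C) Np → NNp (axiom 4) characterises the transitive frames. Such an R need not be transitive — not valid.
(D) axiom D: valid iff R is serial. Every such R is serial — valid.
(E) Pp → NPp is axiom 5, which corresponds to the euclidean property. Such an R need not be euclidean — not valid.

A, D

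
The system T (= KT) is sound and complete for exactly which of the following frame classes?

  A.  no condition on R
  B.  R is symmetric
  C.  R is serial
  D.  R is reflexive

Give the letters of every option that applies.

(A) this class determines K, not T (= KT).
(B) this class determines KB, not T (= KT).
(C) this class determines D, not T (= KT).
(D) T (= KT) is sound and complete for exactly this class.

D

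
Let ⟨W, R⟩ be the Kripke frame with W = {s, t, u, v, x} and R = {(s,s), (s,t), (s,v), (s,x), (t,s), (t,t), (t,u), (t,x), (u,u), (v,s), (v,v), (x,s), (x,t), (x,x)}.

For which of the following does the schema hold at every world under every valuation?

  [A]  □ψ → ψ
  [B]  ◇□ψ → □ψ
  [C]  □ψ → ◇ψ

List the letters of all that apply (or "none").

R is reflexive: each world relates to itself.
R is not euclidean: s R t and s R v but not t R v.
R is serial: every world has an R-successor.
(A) axiom T: valid iff R is reflexive. R is reflexive — valid.
(B) ◇□ψ → □ψ is the dual of axiom 5, which corresponds to the euclidean property. R is not euclidean — not valid.
(C) □ψ → ◇ψ (axiom D) characterises the serial frames. R is serial — valid.

A, C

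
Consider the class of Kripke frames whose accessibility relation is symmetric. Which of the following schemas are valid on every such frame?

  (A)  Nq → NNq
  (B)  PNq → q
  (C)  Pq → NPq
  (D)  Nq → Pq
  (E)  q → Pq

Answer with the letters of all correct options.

(A) axiom 4: valid iff R is transitive. Such an R need not be transitive — not valid.
(B) PNq → q is the dual of axiom B, which corresponds to symmetry. Every such R is symmetric — valid.
(C) Pq → NPq is axiom 5; it is valid on a frame exactly when R is euclidean. Such an R need not be euclidean, so not valid.
(D) Nq → Pq is axiom D; it is valid on a frame exactly when R is serial. Such an R need not be serial, so not valid.
(E) q → Pq is the dual of axiom T, which corresponds to reflexivity. Such an R need not be reflexive — not valid.

B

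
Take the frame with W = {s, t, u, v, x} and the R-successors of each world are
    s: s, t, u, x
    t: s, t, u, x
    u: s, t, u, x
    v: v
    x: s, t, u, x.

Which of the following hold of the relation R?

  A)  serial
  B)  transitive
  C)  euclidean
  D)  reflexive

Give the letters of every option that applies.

A, B, C, D

(A) serial: every world has an R-successor.
(B) transitive: R is closed under composition.
(C) euclidean: any two R-successors of the same world are R-related.
(D) reflexive: each world relates to itself.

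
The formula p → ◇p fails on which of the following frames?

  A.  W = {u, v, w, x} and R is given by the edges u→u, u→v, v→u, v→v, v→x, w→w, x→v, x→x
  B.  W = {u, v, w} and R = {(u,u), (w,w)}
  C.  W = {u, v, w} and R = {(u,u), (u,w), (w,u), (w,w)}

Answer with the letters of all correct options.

The schema p → ◇p is the dual of axiom T; it is valid on a frame iff R is reflexive.
(A) R is reflexive (each world relates to itself), so the schema is valid here.
(B) R is not reflexive (not v R v), so the schema fails here.
(C) R is not reflexive (not v R v), so the schema fails here.

B, C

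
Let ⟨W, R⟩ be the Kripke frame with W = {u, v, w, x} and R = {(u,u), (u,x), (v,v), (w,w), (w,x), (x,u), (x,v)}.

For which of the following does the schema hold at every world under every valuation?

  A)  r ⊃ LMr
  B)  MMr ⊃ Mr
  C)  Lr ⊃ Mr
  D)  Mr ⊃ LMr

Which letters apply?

R is not symmetric: w R x but not x R w.
R is not transitive: u R x and x R v but not u R v.
R is not euclidean: w R x and w R w but not x R w.
R is serial: every world has an R-successor.
(A) r ⊃ LMr is axiom B, which corresponds to symmetry. R is not symmetric — not valid.
(B) MMr ⊃ Mr is the dual of axiom 4; it is valid on a frame exactly when R is transitive. R is not transitive, so not valid.
(C) Lr ⊃ Mr is axiom D, which corresponds to seriality. R is serial — valid.
(D) Mr ⊃ LMr is axiom 5, which corresponds to the euclidean property. R is not euclidean — not valid.

C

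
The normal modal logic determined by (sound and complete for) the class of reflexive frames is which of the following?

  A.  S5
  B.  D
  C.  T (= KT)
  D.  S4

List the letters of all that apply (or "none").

C

(A) S5 is determined by the class of reflexive, symmetric, and transitive frames.
(B) D is determined by the class of serial frames.
(C) T (= KT) is determined by exactly this class.
(D) S4 is determined by the class of reflexive and transitive frames.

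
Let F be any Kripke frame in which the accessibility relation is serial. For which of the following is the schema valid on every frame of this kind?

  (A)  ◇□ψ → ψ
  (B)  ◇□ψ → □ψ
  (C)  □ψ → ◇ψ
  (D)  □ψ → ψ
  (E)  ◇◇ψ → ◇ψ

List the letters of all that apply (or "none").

C

(A) the dual of axiom B: valid iff R is symmetric. Such an R need not be symmetric — not valid.
(B) ◇□ψ → □ψ is the dual of axiom 5; it is valid on a frame exactly when R is euclidean. Such an R need not be euclidean, so not valid.
(C) axiom D: valid iff R is serial. Every such R is serial — valid.
(D) axiom T: valid iff R is reflexive. Such an R need not be reflexive — not valid.
(E) ◇◇ψ → ◇ψ is the dual of axiom 4; it is valid on a frame exactly when R is transitive. Such an R need not be transitive, so not valid.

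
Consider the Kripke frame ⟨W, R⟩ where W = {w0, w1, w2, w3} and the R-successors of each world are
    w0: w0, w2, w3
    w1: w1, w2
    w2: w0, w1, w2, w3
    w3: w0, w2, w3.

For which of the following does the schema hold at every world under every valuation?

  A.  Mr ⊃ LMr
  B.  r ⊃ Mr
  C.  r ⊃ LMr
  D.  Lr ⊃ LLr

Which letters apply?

R is reflexive: each world relates to itself.
R is symmetric: every R-edge is matched by its reverse.
R is not transitive: w0 R w2 and w2 R w1 but not w0 R w1.
R is not euclidean: w2 R w0 and w2 R w1 but not w0 R w1.
(A) Mr ⊃ LMr is axiom 5, which corresponds to the euclidean property. R is not euclidean — not valid.
(B) the dual of axiom T: valid iff R is reflexive. R is reflexive — valid.
(C) r ⊃ LMr is axiom B, which corresponds to symmetry. R is symmetric — valid.
(D) Lr ⊃ LLr is axiom 4; it is valid on a frame exactly when R is transitive. R is not transitive, so not valid.

B, C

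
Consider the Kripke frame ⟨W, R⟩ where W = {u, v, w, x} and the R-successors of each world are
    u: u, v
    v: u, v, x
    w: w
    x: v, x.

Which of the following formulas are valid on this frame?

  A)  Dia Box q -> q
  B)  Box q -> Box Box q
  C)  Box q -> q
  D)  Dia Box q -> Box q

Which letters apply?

A, C

R is reflexive: each world relates to itself.
R is symmetric: every R-edge is matched by its reverse.
R is not transitive: u R v and v R x but not u R x.
R is not euclidean: v R u and v R x but not u R x.
(A) Dia Box q -> q (the dual of axiom B) characterises the symmetric frames. R is symmetric — valid.
(B) axiom 4: valid iff R is transitive. R is not transitive — not valid.
(C) Box q -> q (axiom T) characterises the reflexive frames. R is reflexive — valid.
(D) the dual of axiom 5: valid iff R is euclidean. R is not euclidean — not valid.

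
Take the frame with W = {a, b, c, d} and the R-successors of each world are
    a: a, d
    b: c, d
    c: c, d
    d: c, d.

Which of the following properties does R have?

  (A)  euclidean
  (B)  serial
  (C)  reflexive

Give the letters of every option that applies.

(A) not euclidean: a R d and a R a but not d R a.
(B) serial: every world has an R-successor.
(C) not reflexive: not b R b.

B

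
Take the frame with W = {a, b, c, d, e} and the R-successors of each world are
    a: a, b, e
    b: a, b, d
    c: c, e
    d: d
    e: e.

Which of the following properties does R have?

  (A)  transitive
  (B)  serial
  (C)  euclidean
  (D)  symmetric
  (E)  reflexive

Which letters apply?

B, E

(A) not transitive: a R b and b R d but not a R d.
(B) serial: every world has an R-successor.
(C) not euclidean: a R b and a R e but not b R e.
(D) not symmetric: a R e but not e R a.
(E) reflexive: each world relates to itself.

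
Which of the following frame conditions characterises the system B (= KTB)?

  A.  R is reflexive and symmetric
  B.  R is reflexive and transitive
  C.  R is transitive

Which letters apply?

(A) B (= KTB) is sound and complete for exactly this class.
(B) this class determines S4, not B (= KTB).
(C) this class determines K4, not B (= KTB).

A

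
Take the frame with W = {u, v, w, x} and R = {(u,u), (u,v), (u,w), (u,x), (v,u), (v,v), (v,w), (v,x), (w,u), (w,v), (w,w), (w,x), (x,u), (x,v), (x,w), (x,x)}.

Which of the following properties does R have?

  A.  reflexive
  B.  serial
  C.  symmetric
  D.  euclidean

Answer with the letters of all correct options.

(A) reflexive: each world relates to itself.
(B) serial: every world has an R-successor.
(C) symmetric: every R-edge is matched by its reverse.
(D) euclidean: any two R-successors of the same world are R-related.

A, B, C, D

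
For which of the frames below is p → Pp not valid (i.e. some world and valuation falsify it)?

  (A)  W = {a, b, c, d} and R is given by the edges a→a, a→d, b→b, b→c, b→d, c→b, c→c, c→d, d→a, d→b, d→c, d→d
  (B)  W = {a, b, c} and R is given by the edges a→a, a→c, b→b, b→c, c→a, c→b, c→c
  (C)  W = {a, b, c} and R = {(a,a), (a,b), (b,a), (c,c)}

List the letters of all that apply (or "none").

C

The schema p → Pp is the dual of axiom T; it is valid on a frame iff R is reflexive.
(A) R is reflexive (each world relates to itself), so the schema is valid here.
(B) R is reflexive (each world relates to itself), so the schema is valid here.
(C) R is not reflexive (not b R b), so the schema fails here.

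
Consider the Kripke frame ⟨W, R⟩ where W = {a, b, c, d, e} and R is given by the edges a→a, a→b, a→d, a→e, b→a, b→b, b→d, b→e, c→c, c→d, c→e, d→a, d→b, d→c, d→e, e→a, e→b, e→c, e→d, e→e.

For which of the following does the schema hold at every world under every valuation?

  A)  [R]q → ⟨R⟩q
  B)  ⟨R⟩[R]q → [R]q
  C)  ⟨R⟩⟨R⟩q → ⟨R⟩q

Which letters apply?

R is not transitive: a R d and d R c but not a R c.
R is not euclidean: d R a and d R c but not a R c.
R is serial: every world has an R-successor.
(A) [R]q → ⟨R⟩q (axiom D) characterises the serial frames. R is serial — valid.
(B) the dual of axiom 5: valid iff R is euclidean. R is not euclidean — not valid.
(C) the dual of axiom 4: valid iff R is transitive. R is not transitive — not valid.

A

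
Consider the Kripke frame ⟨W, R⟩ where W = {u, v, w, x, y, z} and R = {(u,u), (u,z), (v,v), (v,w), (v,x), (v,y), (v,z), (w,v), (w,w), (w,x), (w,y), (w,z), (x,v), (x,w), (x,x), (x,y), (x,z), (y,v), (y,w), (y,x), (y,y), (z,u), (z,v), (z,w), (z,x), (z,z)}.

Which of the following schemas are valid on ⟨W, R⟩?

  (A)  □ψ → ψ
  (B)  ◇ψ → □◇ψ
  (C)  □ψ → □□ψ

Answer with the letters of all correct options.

R is reflexive: each world relates to itself.
R is not transitive: u R z and z R v but not u R v.
R is not euclidean: v R y and v R z but not y R z.
(A) □ψ → ψ is axiom T, which corresponds to reflexivity. R is reflexive — valid.
(B) ◇ψ → □◇ψ (axiom 5) characterises the euclidean frames. R is not euclidean — not valid.
(C) □ψ → □□ψ is axiom 4, which corresponds to transitivity. R is not transitive — not valid.

A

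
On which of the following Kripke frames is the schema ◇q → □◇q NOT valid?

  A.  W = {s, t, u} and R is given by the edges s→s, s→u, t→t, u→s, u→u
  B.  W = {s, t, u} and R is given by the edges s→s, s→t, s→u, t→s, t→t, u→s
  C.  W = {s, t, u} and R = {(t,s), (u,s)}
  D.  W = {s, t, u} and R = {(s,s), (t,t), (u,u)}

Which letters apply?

The schema ◇q → □◇q is axiom 5; it is valid on a frame iff R is euclidean.
(A) R is euclidean (any two R-successors of the same world are R-related), so the schema is valid here.
(B) R is not euclidean (s R t and s R u but not t R u), so the schema fails here.
(C) R is not euclidean (t R s and t R s but not s R s), so the schema fails here.
(D) R is euclidean (any two R-successors of the same world are R-related), so the schema is valid here.

B, C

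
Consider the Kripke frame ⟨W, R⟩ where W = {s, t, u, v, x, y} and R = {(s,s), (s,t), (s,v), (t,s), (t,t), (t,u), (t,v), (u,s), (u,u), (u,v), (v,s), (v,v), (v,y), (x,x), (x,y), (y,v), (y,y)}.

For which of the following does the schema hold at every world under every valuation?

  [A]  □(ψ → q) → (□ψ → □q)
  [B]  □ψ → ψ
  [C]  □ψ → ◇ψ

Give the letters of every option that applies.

A, B, C

R is reflexive: each world relates to itself.
R is serial: every world has an R-successor.
(A) □(ψ → q) → (□ψ → □q) is axiom K, valid on every Kripke frame — valid.
(B) axiom T: valid iff R is reflexive. R is reflexive — valid.
(C) axiom D: valid iff R is serial. R is serial — valid.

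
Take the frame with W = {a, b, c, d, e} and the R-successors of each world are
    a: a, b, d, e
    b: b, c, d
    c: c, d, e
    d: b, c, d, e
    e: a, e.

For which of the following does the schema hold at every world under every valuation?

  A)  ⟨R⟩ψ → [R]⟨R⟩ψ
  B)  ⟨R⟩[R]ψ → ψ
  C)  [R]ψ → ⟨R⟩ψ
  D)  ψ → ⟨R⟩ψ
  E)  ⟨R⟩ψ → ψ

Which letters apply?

C, D

R is reflexive: each world relates to itself.
R is not symmetric: a R b but not b R a.
R is not euclidean: a R b and a R a but not b R a.
R is serial: every world has an R-successor.
R is not a subset of the identity: a R b with a ≠ b.
(A) ⟨R⟩ψ → [R]⟨R⟩ψ is axiom 5; it is valid on a frame exactly when R is euclidean. R is not euclidean, so not valid.
(B) ⟨R⟩[R]ψ → ψ is the dual of axiom B; it is valid on a frame exactly when R is symmetric. R is not symmetric, so not valid.
(C) [R]ψ → ⟨R⟩ψ is axiom D, which corresponds to seriality. R is serial — valid.
(D) ψ → ⟨R⟩ψ is the dual of axiom T, which corresponds to reflexivity. R is reflexive — valid.
(E) ⟨R⟩ψ → ψ is valid only on frames where every R-edge is a self-loop. Here R ⊄ identity — not valid.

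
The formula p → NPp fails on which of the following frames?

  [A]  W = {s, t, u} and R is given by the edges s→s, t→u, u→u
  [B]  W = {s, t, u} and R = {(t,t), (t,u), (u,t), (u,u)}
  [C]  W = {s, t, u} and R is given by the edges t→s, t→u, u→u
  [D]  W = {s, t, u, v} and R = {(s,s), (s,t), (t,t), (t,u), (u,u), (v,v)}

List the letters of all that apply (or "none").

The schema p → NPp is axiom B; it is valid on a frame iff R is symmetric.
(A) R is not symmetric (t R u but not u R t), so the schema fails here.
(B) R is symmetric (every R-edge is matched by its reverse), so the schema is valid here.
(C) R is not symmetric (t R s but not s R t), so the schema fails here.
(D) R is not symmetric (s R t but not t R s), so the schema fails here.

A, C, D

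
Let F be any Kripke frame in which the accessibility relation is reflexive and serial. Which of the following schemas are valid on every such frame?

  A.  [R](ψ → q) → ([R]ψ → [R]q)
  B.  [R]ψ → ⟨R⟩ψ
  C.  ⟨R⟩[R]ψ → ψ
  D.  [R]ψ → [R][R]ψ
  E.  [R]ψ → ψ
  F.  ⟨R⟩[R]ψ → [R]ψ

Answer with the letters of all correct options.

A, B, E

(A) this is just K, valid on every normal frame.
(B) [R]ψ → ⟨R⟩ψ (axiom D) characterises the serial frames. Every such R is serial — valid.
(C) ⟨R⟩[R]ψ → ψ (the dual of axiom B) characterises the symmetric frames. Such an R need not be symmetric — not valid.
(D) [R]ψ → [R][R]ψ is axiom 4; it is valid on a frame exactly when R is transitive. Such an R need not be transitive, so not valid.
(E) [R]ψ → ψ (axiom T) characterises the reflexive frames. Every such R is reflexive — valid.
(F) the dual of axiom 5: valid iff R is euclidean. Such an R need not be euclidean — not valid.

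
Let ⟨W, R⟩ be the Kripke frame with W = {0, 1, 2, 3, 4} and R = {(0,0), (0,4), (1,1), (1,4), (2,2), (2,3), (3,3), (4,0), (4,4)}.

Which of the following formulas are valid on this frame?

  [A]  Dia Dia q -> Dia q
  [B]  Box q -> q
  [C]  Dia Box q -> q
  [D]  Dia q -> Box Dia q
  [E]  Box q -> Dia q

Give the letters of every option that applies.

R is reflexive: each world relates to itself.
R is not symmetric: 1 R 4 but not 4 R 1.
R is not transitive: 1 R 4 and 4 R 0 but not 1 R 0.
R is not euclidean: 1 R 4 and 1 R 1 but not 4 R 1.
R is serial: every world has an R-successor.
(A) Dia Dia q -> Dia q is the dual of axiom 4, which corresponds to transitivity. R is not transitive — not valid.
(B) axiom T: valid iff R is reflexive. R is reflexive — valid.
(C) the dual of axiom B: valid iff R is symmetric. R is not symmetric — not valid.
(D) Dia q -> Box Dia q (axiom 5) characterises the euclidean frames. R is not euclidean — not valid.
(E) Box q -> Dia q is axiom D, which corresponds to seriality. R is serial — valid.

B, E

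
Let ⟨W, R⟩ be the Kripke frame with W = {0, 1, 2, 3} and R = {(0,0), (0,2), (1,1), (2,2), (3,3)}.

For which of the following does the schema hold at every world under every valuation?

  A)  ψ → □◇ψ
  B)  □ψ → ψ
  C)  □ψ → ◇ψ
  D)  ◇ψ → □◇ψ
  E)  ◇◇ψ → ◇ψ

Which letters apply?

R is reflexive: each world relates to itself.
R is not symmetric: 0 R 2 but not 2 R 0.
R is transitive: R is closed under composition.
R is not euclidean: 0 R 2 and 0 R 0 but not 2 R 0.
R is serial: every world has an R-successor.
(A) ψ → □◇ψ is axiom B, which corresponds to symmetry. R is not symmetric — not valid.
(B) □ψ → ψ (axiom T) characterises the reflexive frames. R is reflexive — valid.
(C) □ψ → ◇ψ (axiom D) characterises the serial frames. R is serial — valid.
(D) ◇ψ → □◇ψ is axiom 5; it is valid on a frame exactly when R is euclidean. R is not euclidean, so not valid.
(E) the dual of axiom 4: valid iff R is transitive. R is transitive — valid.

B, C, E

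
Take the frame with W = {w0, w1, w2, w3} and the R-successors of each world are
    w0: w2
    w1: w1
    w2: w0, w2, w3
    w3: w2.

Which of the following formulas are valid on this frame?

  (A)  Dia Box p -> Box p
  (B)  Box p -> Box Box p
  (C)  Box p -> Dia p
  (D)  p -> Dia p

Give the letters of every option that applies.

C

R is not reflexive: not w0 R w0.
R is not transitive: w0 R w2 and w2 R w0 but not w0 R w0.
R is not euclidean: w2 R w0 and w2 R w3 but not w0 R w3.
R is serial: every world has an R-successor.
(A) Dia Box p -> Box p is the dual of axiom 5, which corresponds to the euclidean property. R is not euclidean — not valid.
(B) Box p -> Box Box p is axiom 4; it is valid on a frame exactly when R is transitive. R is not transitive, so not valid.
(C) Box p -> Dia p (axiom D) characterises the serial frames. R is serial — valid.
(D) p -> Dia p is the dual of axiom T, which corresponds to reflexivity. R is not reflexive — not valid.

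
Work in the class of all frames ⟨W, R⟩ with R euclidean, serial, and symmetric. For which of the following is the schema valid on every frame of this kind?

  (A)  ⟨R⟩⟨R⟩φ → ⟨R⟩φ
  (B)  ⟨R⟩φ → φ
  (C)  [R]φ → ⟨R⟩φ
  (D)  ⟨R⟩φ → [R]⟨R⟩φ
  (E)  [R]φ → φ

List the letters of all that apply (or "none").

A, C, D, E

Serial, symmetric and euclidean together give transitive (from symmetry + euclidean) and then reflexive; the relation is an equivalence.
(A) ⟨R⟩⟨R⟩φ → ⟨R⟩φ is the dual of axiom 4, which corresponds to transitivity. Every such R is transitive — valid.
(B) ⟨R⟩φ → φ (the converse of T) corresponds to R being a subset of the identity. Such an R need not be a subset of the identity, so not valid.
(C) [R]φ → ⟨R⟩φ (axiom D) characterises the serial frames. Every such R is serial — valid.
(D) ⟨R⟩φ → [R]⟨R⟩φ is axiom 5; it is valid on a frame exactly when R is euclidean. Every such R is euclidean, so valid.
(E) axiom T: valid iff R is reflexive. Every such R is reflexive — valid.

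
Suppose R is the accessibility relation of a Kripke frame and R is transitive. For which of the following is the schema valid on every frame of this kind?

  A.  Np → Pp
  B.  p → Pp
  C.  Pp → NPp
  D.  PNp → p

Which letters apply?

none

(A) Np → Pp (axiom D) characterises the serial frames. Such an R need not be serial — not valid.
(B) p → Pp is the dual of axiom T, which corresponds to reflexivity. Such an R need not be reflexive — not valid.
(C) Pp → NPp (axiom 5) characterises the euclidean frames. Such an R need not be euclidean — not valid.
(D) PNp → p (the dual of axiom B) characterises the symmetric frames. Such an R need not be symmetric — not valid.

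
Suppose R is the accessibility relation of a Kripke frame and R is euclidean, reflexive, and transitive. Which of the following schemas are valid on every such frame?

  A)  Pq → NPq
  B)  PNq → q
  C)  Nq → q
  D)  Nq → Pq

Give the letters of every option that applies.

A relation that is euclidean, reflexive, and transitive is also serial and symmetric.
(A) axiom 5: valid iff R is euclidean. Every such R is euclidean — valid.
(B) PNq → q is the dual of axiom B, which corresponds to symmetry. Every such R is symmetric — valid.
(C) Nq → q (axiom T) characterises the reflexive frames. Every such R is reflexive — valid.
(D) Nq → Pq (axiom D) characterises the serial frames. Every such R is serial — valid.

A, B, C, D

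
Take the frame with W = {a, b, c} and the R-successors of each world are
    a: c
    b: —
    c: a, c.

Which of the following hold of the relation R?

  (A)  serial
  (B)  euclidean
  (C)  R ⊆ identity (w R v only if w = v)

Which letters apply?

none

(A) not serial: b has no R-successor.
(B) not euclidean: c R a and c R a but not a R a.
(C) not ⊆ identity: a R c with a ≠ c.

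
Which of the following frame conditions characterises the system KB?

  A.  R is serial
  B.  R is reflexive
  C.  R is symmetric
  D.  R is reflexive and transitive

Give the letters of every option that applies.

C

(A) this class determines D, not KB.
(B) this class determines T (= KT), not KB.
(C) KB is sound and complete for exactly this class.
(D) this class determines S4, not KB.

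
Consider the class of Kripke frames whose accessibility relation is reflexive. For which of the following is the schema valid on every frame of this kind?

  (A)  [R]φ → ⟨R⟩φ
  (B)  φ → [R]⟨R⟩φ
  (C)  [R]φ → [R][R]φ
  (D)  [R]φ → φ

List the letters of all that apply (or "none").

A, D

A reflexive relation is serial.
(A) [R]φ → ⟨R⟩φ is axiom D, which corresponds to seriality. Every such R is serial — valid.
(B) φ → [R]⟨R⟩φ (axiom B) characterises the symmetric frames. Such an R need not be symmetric — not valid.
(C) [R]φ → [R][R]φ is axiom 4, which corresponds to transitivity. Such an R need not be transitive — not valid.
(D) [R]φ → φ is axiom T; it is valid on a frame exactly when R is reflexive. Every such R is reflexive, so valid.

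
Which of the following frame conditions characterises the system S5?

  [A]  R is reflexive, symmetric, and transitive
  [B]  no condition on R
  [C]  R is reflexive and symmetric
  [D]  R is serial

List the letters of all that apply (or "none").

A

(A) S5 is sound and complete for exactly this class.
(B) this class determines K, not S5.
(C) this class determines B (= KTB), not S5.
(D) this class determines D, not S5.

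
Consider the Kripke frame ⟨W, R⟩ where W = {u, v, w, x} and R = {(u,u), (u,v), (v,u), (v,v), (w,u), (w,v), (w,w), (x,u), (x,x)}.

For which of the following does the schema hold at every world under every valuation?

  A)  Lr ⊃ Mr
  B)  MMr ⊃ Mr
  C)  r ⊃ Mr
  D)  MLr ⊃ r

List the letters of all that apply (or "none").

R is reflexive: each world relates to itself.
R is not symmetric: w R u but not u R w.
R is not transitive: x R u and u R v but not x R v.
R is serial: every world has an R-successor.
(A) axiom D: valid iff R is serial. R is serial — valid.
(B) MMr ⊃ Mr (the dual of axiom 4) characterises the transitive frames. R is not transitive — not valid.
(C) the dual of axiom T: valid iff R is reflexive. R is reflexive — valid.
(D) MLr ⊃ r is the dual of axiom B, which corresponds to symmetry. R is not symmetric — not valid.

A, C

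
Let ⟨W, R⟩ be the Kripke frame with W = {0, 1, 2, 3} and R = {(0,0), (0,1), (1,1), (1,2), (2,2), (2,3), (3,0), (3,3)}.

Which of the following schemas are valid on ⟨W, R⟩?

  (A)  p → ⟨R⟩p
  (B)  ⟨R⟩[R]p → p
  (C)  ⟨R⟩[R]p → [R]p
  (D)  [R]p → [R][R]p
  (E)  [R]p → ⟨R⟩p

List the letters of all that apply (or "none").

A, E

R is reflexive: each world relates to itself.
R is not symmetric: 0 R 1 but not 1 R 0.
R is not transitive: 0 R 1 and 1 R 2 but not 0 R 2.
R is not euclidean: 0 R 1 and 0 R 0 but not 1 R 0.
R is serial: every world has an R-successor.
(A) p → ⟨R⟩p (the dual of axiom T) characterises the reflexive frames. R is reflexive — valid.
(B) ⟨R⟩[R]p → p is the dual of axiom B; it is valid on a frame exactly when R is symmetric. R is not symmetric, so not valid.
(C) ⟨R⟩[R]p → [R]p (the dual of axiom 5) characterises the euclidean frames. R is not euclidean — not valid.
(D) [R]p → [R][R]p is axiom 4, which corresponds to transitivity. R is not transitive — not valid.
(E) [R]p → ⟨R⟩p is axiom D; it is valid on a frame exactly when R is serial. R is serial, so valid.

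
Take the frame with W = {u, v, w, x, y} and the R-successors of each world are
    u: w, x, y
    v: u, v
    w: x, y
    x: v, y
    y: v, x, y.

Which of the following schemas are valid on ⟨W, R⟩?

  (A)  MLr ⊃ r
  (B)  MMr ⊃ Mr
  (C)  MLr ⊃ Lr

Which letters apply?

R is not symmetric: u R w but not w R u.
R is not transitive: u R x and x R v but not u R v.
R is not euclidean: u R x and u R w but not x R w.
(A) MLr ⊃ r is the dual of axiom B, which corresponds to symmetry. R is not symmetric — not valid.
(B) the dual of axiom 4: valid iff R is transitive. R is not transitive — not valid.
(C) MLr ⊃ Lr is the dual of axiom 5; it is valid on a frame exactly when R is euclidean. R is not euclidean, so not valid.

none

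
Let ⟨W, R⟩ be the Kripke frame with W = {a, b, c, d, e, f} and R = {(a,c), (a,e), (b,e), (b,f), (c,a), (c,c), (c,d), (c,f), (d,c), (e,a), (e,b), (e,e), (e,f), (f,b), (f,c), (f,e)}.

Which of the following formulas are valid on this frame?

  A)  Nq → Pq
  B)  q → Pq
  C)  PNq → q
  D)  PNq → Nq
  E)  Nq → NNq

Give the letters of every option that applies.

R is not reflexive: not a R a.
R is symmetric: every R-edge is matched by its reverse.
R is not transitive: a R c and c R a but not a R a.
R is not euclidean: a R c and a R e but not c R e.
R is serial: every world has an R-successor.
(A) axiom D: valid iff R is serial. R is serial — valid.
(B) q → Pq is the dual of axiom T; it is valid on a frame exactly when R is reflexive. R is not reflexive, so not valid.
(C) PNq → q is the dual of axiom B; it is valid on a frame exactly when R is symmetric. R is symmetric, so valid.
(D) PNq → Nq (the dual of axiom 5) characterises the euclidean frames. R is not euclidean — not valid.
(E) Nq → NNq is axiom 4; it is valid on a frame exactly when R is transitive. R is not transitive, so not valid.

A, C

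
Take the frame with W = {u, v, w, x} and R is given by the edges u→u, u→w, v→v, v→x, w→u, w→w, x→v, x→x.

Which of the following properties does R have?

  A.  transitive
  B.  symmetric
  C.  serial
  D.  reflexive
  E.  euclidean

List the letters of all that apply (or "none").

A, B, C, D, E

(A) transitive: R is closed under composition.
(B) symmetric: every R-edge is matched by its reverse.
(C) serial: every world has an R-successor.
(D) reflexive: each world relates to itself.
(E) euclidean: any two R-successors of the same world are R-related.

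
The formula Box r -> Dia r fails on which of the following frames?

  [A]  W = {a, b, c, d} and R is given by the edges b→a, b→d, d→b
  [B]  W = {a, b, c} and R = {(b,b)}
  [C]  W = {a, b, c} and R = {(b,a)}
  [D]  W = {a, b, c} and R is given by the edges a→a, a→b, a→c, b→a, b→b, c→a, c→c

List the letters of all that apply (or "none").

The schema Box r -> Dia r is axiom D; it is valid on a frame iff R is serial.
(A) R is not serial (a has no R-successor), so the schema fails here.
(B) R is not serial (a has no R-successor), so the schema fails here.
(C) R is not serial (a has no R-successor), so the schema fails here.
(D) R is serial (every world has an R-successor), so the schema is valid here.

A, B, C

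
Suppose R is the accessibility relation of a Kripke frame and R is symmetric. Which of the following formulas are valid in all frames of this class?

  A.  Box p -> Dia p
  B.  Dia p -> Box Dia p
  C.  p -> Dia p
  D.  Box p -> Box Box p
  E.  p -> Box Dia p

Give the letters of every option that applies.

E

(A) Box p -> Dia p is axiom D, which corresponds to seriality. Such an R need not be serial — not valid.
(B) Dia p -> Box Dia p (axiom 5) characterises the euclidean frames. Such an R need not be euclidean — not valid.
(C) p -> Dia p (the dual of axiom T) characterises the reflexive frames. Such an R need not be reflexive — not valid.
(D) Box p -> Box Box p is axiom 4, which corresponds to transitivity. Such an R need not be transitive — not valid.
(E) axiom B: valid iff R is symmetric. Every such R is symmetric — valid.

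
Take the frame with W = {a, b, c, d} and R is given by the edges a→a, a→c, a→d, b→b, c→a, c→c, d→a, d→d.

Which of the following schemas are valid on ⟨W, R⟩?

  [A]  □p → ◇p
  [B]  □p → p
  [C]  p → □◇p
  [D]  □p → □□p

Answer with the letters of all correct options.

A, B, C

R is reflexive: each world relates to itself.
R is symmetric: every R-edge is matched by its reverse.
R is not transitive: c R a and a R d but not c R d.
R is serial: every world has an R-successor.
(A) □p → ◇p (axiom D) characterises the serial frames. R is serial — valid.
(B) axiom T: valid iff R is reflexive. R is reflexive — valid.
(C) p → □◇p is axiom B, which corresponds to symmetry. R is symmetric — valid.
(D) □p → □□p is axiom 4, which corresponds to transitivity. R is not transitive — not valid.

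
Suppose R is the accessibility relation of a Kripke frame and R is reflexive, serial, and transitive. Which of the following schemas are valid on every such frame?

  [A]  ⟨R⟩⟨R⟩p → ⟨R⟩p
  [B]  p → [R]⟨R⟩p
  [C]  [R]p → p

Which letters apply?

(A) ⟨R⟩⟨R⟩p → ⟨R⟩p (the dual of axiom 4) characterises the transitive frames. Every such R is transitive — valid.
(B) p → [R]⟨R⟩p is axiom B, which corresponds to symmetry. Such an R need not be symmetric — not valid.
(C) [R]p → p is axiom T; it is valid on a frame exactly when R is reflexive. Every such R is reflexive, so valid.

A, C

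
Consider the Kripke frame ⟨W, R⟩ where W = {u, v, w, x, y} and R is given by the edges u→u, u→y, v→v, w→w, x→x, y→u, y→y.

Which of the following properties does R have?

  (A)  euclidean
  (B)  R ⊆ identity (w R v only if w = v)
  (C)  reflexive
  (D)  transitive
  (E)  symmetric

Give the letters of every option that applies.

(A) euclidean: any two R-successors of the same world are R-related.
(B) not ⊆ identity: u R y with u ≠ y.
(C) reflexive: each world relates to itself.
(D) transitive: R is closed under composition.
(E) symmetric: every R-edge is matched by its reverse.

A, C, D, E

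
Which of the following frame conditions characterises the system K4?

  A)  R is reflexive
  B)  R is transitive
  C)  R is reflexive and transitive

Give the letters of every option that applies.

B

(A) this class determines T (= KT), not K4.
(B) K4 is sound and complete for exactly this class.
(C) this class determines S4, not K4.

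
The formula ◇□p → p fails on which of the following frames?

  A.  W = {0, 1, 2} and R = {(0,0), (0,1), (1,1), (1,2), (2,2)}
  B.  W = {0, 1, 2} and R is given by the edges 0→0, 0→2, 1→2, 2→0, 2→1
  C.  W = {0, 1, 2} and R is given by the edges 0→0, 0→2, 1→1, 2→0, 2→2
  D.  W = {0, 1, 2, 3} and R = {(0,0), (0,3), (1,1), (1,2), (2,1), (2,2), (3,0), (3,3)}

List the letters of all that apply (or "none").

A

The schema ◇□p → p is the dual of axiom B; it is valid on a frame iff R is symmetric.
(A) R is not symmetric (0 R 1 but not 1 R 0), so the schema fails here.
(B) R is symmetric (every R-edge is matched by its reverse), so the schema is valid here.
(C) R is symmetric (every R-edge is matched by its reverse), so the schema is valid here.
(D) R is symmetric (every R-edge is matched by its reverse), so the schema is valid here.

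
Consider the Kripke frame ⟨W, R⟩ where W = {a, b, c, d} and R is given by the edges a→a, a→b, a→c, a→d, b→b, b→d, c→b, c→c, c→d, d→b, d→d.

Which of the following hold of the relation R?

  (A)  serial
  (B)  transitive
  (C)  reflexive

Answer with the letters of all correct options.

(A) serial: every world has an R-successor.
(B) transitive: R is closed under composition.
(C) reflexive: each world relates to itself.

A, B, C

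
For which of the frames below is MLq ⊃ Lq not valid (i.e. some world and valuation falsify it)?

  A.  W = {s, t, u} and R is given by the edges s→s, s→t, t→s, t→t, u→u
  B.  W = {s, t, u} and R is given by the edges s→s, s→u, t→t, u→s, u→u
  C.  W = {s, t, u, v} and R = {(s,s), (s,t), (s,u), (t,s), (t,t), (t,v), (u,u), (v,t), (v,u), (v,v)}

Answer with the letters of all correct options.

C

The schema MLq ⊃ Lq is the dual of axiom 5; it is valid on a frame iff R is euclidean.
(A) R is euclidean (any two R-successors of the same world are R-related), so the schema is valid here.
(B) R is euclidean (any two R-successors of the same world are R-related), so the schema is valid here.
(C) R is not euclidean (s R t and s R u but not t R u), so the schema fails here.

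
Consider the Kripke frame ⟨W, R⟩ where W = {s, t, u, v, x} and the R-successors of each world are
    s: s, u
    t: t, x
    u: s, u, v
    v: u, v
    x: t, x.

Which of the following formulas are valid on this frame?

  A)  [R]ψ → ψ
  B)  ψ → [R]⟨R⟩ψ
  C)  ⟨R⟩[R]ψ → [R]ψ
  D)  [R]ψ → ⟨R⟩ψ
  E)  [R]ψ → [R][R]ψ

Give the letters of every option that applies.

R is reflexive: each world relates to itself.
R is symmetric: every R-edge is matched by its reverse.
R is not transitive: s R u and u R v but not s R v.
R is not euclidean: u R s and u R v but not s R v.
R is serial: every world has an R-successor.
(A) [R]ψ → ψ (axiom T) characterises the reflexive frames. R is reflexive — valid.
(B) ψ → [R]⟨R⟩ψ (axiom B) characterises the symmetric frames. R is symmetric — valid.
(C) the dual of axiom 5: valid iff R is euclidean. R is not euclidean — not valid.
(D) axiom D: valid iff R is serial. R is serial — valid.
(E) [R]ψ → [R][R]ψ is axiom 4, which corresponds to transitivity. R is not transitive — not valid.

A, B, D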